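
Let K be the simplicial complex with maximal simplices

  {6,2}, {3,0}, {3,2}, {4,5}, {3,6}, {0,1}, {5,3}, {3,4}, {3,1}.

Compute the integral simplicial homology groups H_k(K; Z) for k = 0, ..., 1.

Order the vertices as 0 < 1 < 2 < 3 < 4 < 5 < 6. Listing each simplex with vertices in this order, K has dimension 1 with simplices:

  0-simplices (7): [0], [1], [2], [3], [4], [5], [6]
  1-simplices (9): [0,1], [0,3], [1,3], [2,3], [2,6], [3,4], [3,5], [3,6], [4,5]

Hence C_0 ≅ Z^7, C_1 ≅ Z^9.

∂_1: C_1 → C_0 is given by ∂[p,q] = [q] − [p].
The 7×9 boundary matrix has rank 6 and Smith normal form diag(1,1,1,1,1,1).

Computing H_k = (kernel of ∂_k) / (image of ∂_{k+1}):

  H_0: rank C_0 − rank ∂_1 = 7 − 6 = 1, and the invariant factors of ∂_1 are all 1, so H_0 = Z.
  H_1: rank ker ∂_1 − rank ∂_2 = (9 − 6) − 0 = 3, and there is no ∂_2, so H_1 = Z^3.

As a check, the Euler characteristic is 7 − 9 = -2, which agrees with 1 − 3 = -2.

H_0 ≅ Z,  H_1 ≅ Z^3.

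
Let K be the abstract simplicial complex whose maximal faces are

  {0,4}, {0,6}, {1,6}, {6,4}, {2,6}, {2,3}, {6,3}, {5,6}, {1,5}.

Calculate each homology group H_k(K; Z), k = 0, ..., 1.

H_0 = Z,  H_1 = Z^3.

Order the vertices as 0 < 1 < 2 < 3 < 4 < 5 < 6. Listing each simplex with vertices in this order, K has dimension 1 with simplices:

  0-simplices (7): [0], [1], [2], [3], [4], [5], [6]
  1-simplices (9): [0,4], [0,6], [1,5], [1,6], [2,3], [2,6], [3,6], [4,6], [5,6]

Hence C_0 ≅ Z^7, C_1 ≅ Z^9.

The boundary map ∂_1: C_1 → C_0 is given by ∂[p,q] = [q] − [p]. For instance
  ∂[1,6] = [6] − [1].
The resulting 7×9 matrix has rank 6, and its Smith normal form has invariant factors (1,1,1,1,1,1).

Computing H_k = (kernel of ∂_k) / (image of ∂_{k+1}):

  H_0: rank C_0 − rank ∂_1 = 7 − 6 = 1, and the invariant factors of ∂_1 are all 1, so H_0 ≅ Z.
  H_1: rank ker ∂_1 − rank ∂_2 = (9 − 6) − 0 = 3, and there is no ∂_2, so H_1 ≅ Z^3.

As a check, the Euler characteristic is 7 − 9 = -2, which agrees with 1 − 3 = -2.
(K is a triangulation of a wedge of 3 circles.)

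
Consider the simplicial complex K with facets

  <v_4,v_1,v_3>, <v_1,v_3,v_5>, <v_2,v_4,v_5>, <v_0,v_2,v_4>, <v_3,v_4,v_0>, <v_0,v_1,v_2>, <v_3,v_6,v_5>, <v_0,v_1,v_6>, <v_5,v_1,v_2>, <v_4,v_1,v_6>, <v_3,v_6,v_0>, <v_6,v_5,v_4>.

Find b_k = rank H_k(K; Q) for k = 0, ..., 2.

Fix the vertex order v_0 < v_1 < v_2 < v_3 < v_4 < v_5 < v_6 and write every simplex with vertices in increasing order. Then dim K = 2 and the simplices of K are:

  0-simplices (7): [v_0], [v_1], [v_2], [v_3], [v_4], [v_5], [v_6]
  1-simplices (18): (18 of them)
  2-simplices (12): (12 of them)

giving chain groups C_0 ≅ Z^7, C_1 ≅ Z^18, C_2 ≅ Z^12.

Boundary ∂_1: C_1 → C_0 sends each edge [p,q] (with p < q) to q − p.
The 7×18 boundary matrix has rank 6 and Smith normal form diag(1,1,1,1,1,1).

Boundary ∂_2: C_2 → C_1 sends each 2-simplex [p,q,r] to [q,r] − [p,r] + [p,q]. For instance
  ∂[v_1,v_3,v_5] = [v_3,v_5] − [v_1,v_5] + [v_1,v_3],
  ∂[v_0,v_2,v_4] = [v_2,v_4] − [v_0,v_4] + [v_0,v_2].
As a 18×12 matrix over Z this has rank 12, with invariant factors (1,1,1,1,1,1,1,1,1,1,1,2).

Computing H_k = (kernel of ∂_k) / (image of ∂_{k+1}):

  H_0: rank C_0 − rank ∂_1 = 7 − 6 = 1, and the invariant factors of ∂_1 are all 1, so H_0 = Z.
  H_1: rank ker ∂_1 − rank ∂_2 = (18 − 6) − 12 = 0, and ∂_2 has invariant factor 2 > 1, so H_1 = Z/2.
  H_2: rank ker ∂_2 − rank ∂_3 = (12 − 12) − 0 = 0, and there is no ∂_3, so H_2 = 0.

As a check, the Euler characteristic is 7 − 18 + 12 = 1, which agrees with 1 − 0 + 0 = 1.
(K is a triangulation of the real projective plane RP^2.)

Hence the Betti numbers are b_0 = 1, b_1 = 0, b_2 = 0.

b_0 = 1, b_1 = 0, b_2 = 0.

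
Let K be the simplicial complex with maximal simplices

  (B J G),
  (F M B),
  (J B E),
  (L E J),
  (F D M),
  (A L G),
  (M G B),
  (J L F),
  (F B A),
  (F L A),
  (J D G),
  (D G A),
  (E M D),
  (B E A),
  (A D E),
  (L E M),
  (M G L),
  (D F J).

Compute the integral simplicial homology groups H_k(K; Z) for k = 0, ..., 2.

H_0 ≅ Z,  H_1 ≅ Z^2,  H_2 ≅ Z.

Fix the vertex order A < B < D < E < F < G < J < L < M and write every simplex with vertices in increasing order. Then dim K = 2 and the simplices of K are:

  0-simplices (9): A, B, D, E, F, G, J, L, M
  1-simplices (27): AB, AD, AE, AF, AG, AL, BE, BF, BG, BJ, BM, DE, DF, DG, DJ, DM, EJ, EL, EM, FJ, FL, FM, GJ, GL, GM, JL, LM
  2-simplices (18): ABE, ABF, ADE, ADG, AFL, AGL, BEJ, BFM, BGJ, BGM, DEM, DFJ, DFM, DGJ, EJL, ELM, FJL, GLM

Hence C_0 ≅ Z^9, C_1 ≅ Z^27, C_2 ≅ Z^18.

The boundary map ∂_1: C_1 → C_0 sends each edge [p,q] (with p < q) to q − p.
As a 9×27 matrix over Z this has rank 8, with invariant factors (1,1,1,1,1,1,1,1).

∂_2: C_2 → C_1 sends each 2-simplex [p,q,r] to [q,r] − [p,r] + [p,q]. For instance
  ∂BGJ = GJ − BJ + BG,
  ∂AFL = FL − AL + AF.
This gives a 27×18 integer matrix of rank 17; reducing to Smith normal form yields diagonal entries (1,1,1,1,1,1,1,1,1,1,1,1,1,1,1,1,1).

From H_k ≅ ker(∂_k) / im(∂_{k+1}) we obtain:

  H_0: rank C_0 − rank ∂_1 = 9 − 8 = 1, and the invariant factors of ∂_1 are all 1, so H_0 ≅ Z.
  H_1: rank ker ∂_1 − rank ∂_2 = (27 − 8) − 17 = 2, and the invariant factors of ∂_2 are all 1, so H_1 ≅ Z^2.
  H_2: rank ker ∂_2 − rank ∂_3 = (18 − 17) − 0 = 1, and there is no ∂_3, so H_2 ≅ Z.

As a check, the Euler characteristic is 9 − 27 + 18 = 0, which agrees with 1 − 2 + 1 = 0.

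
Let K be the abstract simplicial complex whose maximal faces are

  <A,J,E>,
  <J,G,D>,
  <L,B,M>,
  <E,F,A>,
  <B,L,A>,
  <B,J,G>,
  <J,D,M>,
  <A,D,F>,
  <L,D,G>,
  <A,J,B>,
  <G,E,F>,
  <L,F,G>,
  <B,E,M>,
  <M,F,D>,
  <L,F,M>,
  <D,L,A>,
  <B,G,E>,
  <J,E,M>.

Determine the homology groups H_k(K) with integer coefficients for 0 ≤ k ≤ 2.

Fix the vertex order A < B < D < E < F < G < J < L < M and write every simplex with vertices in increasing order. Then dim K = 2 and the simplices of K are:

  0-simplices (9): A, B, D, E, F, G, J, L, M
  1-simplices (27): AB, AD, AE, AF, AJ, AL, BE, BG, BJ, BL, BM, DF, DG, DJ, DL, DM, EF, EG, EJ, EM, FG, FL, FM, GJ, GL, JM, LM
  2-simplices (18): ABJ, ABL, ADF, ADL, AEF, AEJ, BEG, BEM, BGJ, BLM, DFM, DGJ, DGL, DJM, EFG, EJM, FGL, FLM

giving chain groups C_0 ≅ Z^9, C_1 ≅ Z^27, C_2 ≅ Z^18.

∂_1: C_1 → C_0 maps an edge to its endpoints' difference, ∂[p,q] = q − p.
The 9×27 boundary matrix has rank 8 and Smith normal form diag(1,1,1,1,1,1,1,1).

∂_2: C_2 → C_1 sends each 2-simplex [p,q,r] to [q,r] − [p,r] + [p,q]. For instance
  ∂BGJ = GJ − BJ + BG,
  ∂ADL = DL − AL + AD.
This gives a 27×18 integer matrix of rank 18; reducing to Smith normal form yields diagonal entries (1,1,1,1,1,1,1,1,1,1,1,1,1,1,1,1,1,2).

Reading off H_k = ker ∂_k / im ∂_{k+1}:

  H_0: rank C_0 − rank ∂_1 = 9 − 8 = 1, and the invariant factors of ∂_1 are all 1, so H_0 = Z.
  H_1: rank ker ∂_1 − rank ∂_2 = (27 − 8) − 18 = 1, and ∂_2 has invariant factor 2 > 1, so H_1 = Z ⊕ Z/2.
  H_2: rank ker ∂_2 − rank ∂_3 = (18 − 18) − 0 = 0, and there is no ∂_3, so H_2 = 0.

H_0 = Z,  H_1 = Z ⊕ Z/2,  H_2 = 0.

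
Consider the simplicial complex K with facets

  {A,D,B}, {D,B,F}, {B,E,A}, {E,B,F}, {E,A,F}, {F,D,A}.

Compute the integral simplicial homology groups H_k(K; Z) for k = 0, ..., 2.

H_0 ≅ Z,  H_1 = 0,  H_2 ≅ Z.

Order the vertices as A < B < D < E < F. Listing each simplex with vertices in this order, K has dimension 2 with simplices:

  0-simplices (5): A, B, D, E, F
  1-simplices (9): AB, AD, AE, AF, BD, BE, BF, DF, EF
  2-simplices (6): ABD, ABE, ADF, AEF, BDF, BEF

so the chain groups are C_0 ≅ Z^5, C_1 ≅ Z^9, C_2 ≅ Z^6.

Boundary ∂_1: C_1 → C_0 maps an edge to its endpoints' difference, ∂[p,q] = q − p. For instance
  ∂BD = D − B.
The resulting 5×9 matrix has rank 4, and its Smith normal form has invariant factors (1,1,1,1).

The boundary map ∂_2: C_2 → C_1 acts by ∂[p,q,r] = [q,r] − [p,r] + [p,q]. For instance
  ∂AEF = EF − AF + AE,
  ∂BEF = EF − BF + BE.
This gives a 9×6 integer matrix of rank 5; reducing to Smith normal form yields diagonal entries (1,1,1,1,1).

Now H_k = ker ∂_k / im ∂_{k+1}, so:

  H_0: rank C_0 − rank ∂_1 = 5 − 4 = 1, and the invariant factors of ∂_1 are all 1, so H_0 = Z.
  H_1: rank ker ∂_1 − rank ∂_2 = (9 − 4) − 5 = 0, and the invariant factors of ∂_2 are all 1, so H_1 = 0.
  H_2: rank ker ∂_2 − rank ∂_3 = (6 − 5) − 0 = 1, and there is no ∂_3, so H_2 = Z.

As a check, the Euler characteristic is 5 − 9 + 6 = 2, which agrees with 1 − 0 + 1 = 2.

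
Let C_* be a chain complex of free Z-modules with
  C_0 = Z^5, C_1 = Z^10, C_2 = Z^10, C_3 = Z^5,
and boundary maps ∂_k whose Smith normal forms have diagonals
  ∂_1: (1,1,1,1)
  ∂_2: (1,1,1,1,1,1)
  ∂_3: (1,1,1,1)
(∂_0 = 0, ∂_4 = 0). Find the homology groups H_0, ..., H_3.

H_0 = Z,  H_1 = 0,  H_2 = 0,  H_3 = Z.

H_0: b_0 = 5 − 0 − 4 = 1; torsion from ∂_1 factors > 1: none. So H_0 = Z.
H_1: b_1 = 10 − 4 − 6 = 0; torsion from ∂_2 factors > 1: none. So H_1 = 0.
H_2: b_2 = 10 − 6 − 4 = 0; torsion from ∂_3 factors > 1: none. So H_2 = 0.
H_3: b_3 = 5 − 4 − 0 = 1; torsion from ∂_4 factors > 1: none. So H_3 = Z.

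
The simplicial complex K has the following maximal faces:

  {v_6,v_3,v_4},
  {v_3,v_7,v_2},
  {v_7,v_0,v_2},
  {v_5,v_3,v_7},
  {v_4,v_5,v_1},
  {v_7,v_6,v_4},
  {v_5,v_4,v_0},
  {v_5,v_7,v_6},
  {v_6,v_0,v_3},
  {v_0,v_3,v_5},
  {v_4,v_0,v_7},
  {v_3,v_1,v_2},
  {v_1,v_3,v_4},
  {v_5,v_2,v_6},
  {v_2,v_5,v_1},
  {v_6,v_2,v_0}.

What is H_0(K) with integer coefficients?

H_0 ≅ Z.

Order the vertices as v_0 < v_1 < v_2 < v_3 < v_4 < v_5 < v_6 < v_7. Listing each simplex with vertices in this order, K has dimension 2 with simplices:

  0-simplices (8): [v_0], [v_1], [v_2], [v_3], [v_4], [v_5], [v_6], [v_7]
  1-simplices (24): (24 of them)
  2-simplices (16): (16 of them)

so the chain groups are C_0 ≅ Z^8, C_1 ≅ Z^24, C_2 ≅ Z^16.

The boundary map ∂_1: C_1 → C_0 sends each edge [p,q] (with p < q) to q − p.
This gives a 8×24 integer matrix of rank 7; reducing to Smith normal form yields diagonal entries (1,1,1,1,1,1,1).

Boundary ∂_2: C_2 → C_1 sends each 2-simplex [p,q,r] to [q,r] − [p,r] + [p,q]. For instance
  ∂[v_1,v_2,v_5] = [v_2,v_5] − [v_1,v_5] + [v_1,v_2],
  ∂[v_0,v_3,v_5] = [v_3,v_5] − [v_0,v_5] + [v_0,v_3].
This gives a 24×16 integer matrix of rank 15; reducing to Smith normal form yields diagonal entries (1,1,1,1,1,1,1,1,1,1,1,1,1,1,1).

Now H_k = ker ∂_k / im ∂_{k+1}, so:

  H_0: rank C_0 − rank ∂_1 = 8 − 7 = 1, and the invariant factors of ∂_1 are all 1, so H_0 = Z.

(K is a triangulation of the torus T^2.)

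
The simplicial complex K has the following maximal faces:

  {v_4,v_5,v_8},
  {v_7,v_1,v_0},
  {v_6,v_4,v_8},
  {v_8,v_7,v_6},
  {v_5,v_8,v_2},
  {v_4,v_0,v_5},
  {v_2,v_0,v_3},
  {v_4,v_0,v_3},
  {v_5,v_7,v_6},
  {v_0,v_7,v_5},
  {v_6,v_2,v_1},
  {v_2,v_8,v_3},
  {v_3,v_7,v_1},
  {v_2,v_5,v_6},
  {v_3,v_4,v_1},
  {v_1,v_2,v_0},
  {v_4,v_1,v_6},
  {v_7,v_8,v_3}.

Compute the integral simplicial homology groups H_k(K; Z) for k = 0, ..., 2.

H_0 = Z,  H_1 = Z ⊕ Z/2,  H_2 = 0.

We work with the vertex ordering v_0 < v_1 < v_2 < v_3 < v_4 < v_5 < v_6 < v_7 < v_8. The simplices of K, each written with vertices in increasing order, are:

  0-simplices (9): [v_0], [v_1], [v_2], [v_3], [v_4], [v_5], [v_6], [v_7], [v_8]
  1-simplices (27): (27 of them)
  2-simplices (18): (18 of them)

so the chain groups are C_0 ≅ Z^9, C_1 ≅ Z^27, C_2 ≅ Z^18.

Boundary ∂_1: C_1 → C_0 is given by ∂[p,q] = [q] − [p]. For instance
  ∂[v_2,v_8] = [v_8] − [v_2].
The resulting 9×27 matrix has rank 8, and its Smith normal form has invariant factors (1,1,1,1,1,1,1,1).

Boundary ∂_2: C_2 → C_1 maps a triangle to the signed sum of its edges. For instance
  ∂[v_0,v_3,v_4] = [v_3,v_4] − [v_0,v_4] + [v_0,v_3],
  ∂[v_3,v_7,v_8] = [v_7,v_8] − [v_3,v_8] + [v_3,v_7].
The resulting 27×18 matrix has rank 18, and its Smith normal form has invariant factors (1,1,1,1,1,1,1,1,1,1,1,1,1,1,1,1,1,2).

From H_k ≅ ker(∂_k) / im(∂_{k+1}) we obtain:

  H_0: rank C_0 − rank ∂_1 = 9 − 8 = 1, and the invariant factors of ∂_1 are all 1, so H_0 ≅ Z.
  H_1: rank ker ∂_1 − rank ∂_2 = (27 − 8) − 18 = 1, and ∂_2 has invariant factor 2 > 1, so H_1 ≅ Z ⊕ Z/2.
  H_2: rank ker ∂_2 − rank ∂_3 = (18 − 18) − 0 = 0, and there is no ∂_3, so H_2 ≅ 0.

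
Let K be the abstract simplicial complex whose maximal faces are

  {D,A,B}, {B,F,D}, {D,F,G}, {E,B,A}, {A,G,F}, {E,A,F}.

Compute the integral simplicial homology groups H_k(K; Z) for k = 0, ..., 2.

Fix the vertex order A < B < D < E < F < G and write every simplex with vertices in increasing order. Then dim K = 2 and the simplices of K are:

  0-simplices (6): A, B, D, E, F, G
  1-simplices (12): AB, AD, AE, AF, AG, BD, BE, BF, DF, DG, EF, FG
  2-simplices (6): ABD, ABE, AEF, AFG, BDF, DFG

giving chain groups C_0 ≅ Z^6, C_1 ≅ Z^12, C_2 ≅ Z^6.

∂_1: C_1 → C_0 is given by ∂[p,q] = [q] − [p]. For instance
  ∂FG = G − F.
This gives a 6×12 integer matrix of rank 5; reducing to Smith normal form yields diagonal entries (1,1,1,1,1).

Boundary ∂_2: C_2 → C_1 sends each 2-simplex [p,q,r] to [q,r] − [p,r] + [p,q]. For instance
  ∂ABE = BE − AE + AB,
  ∂AFG = FG − AG + AF.
The 12×6 boundary matrix has rank 6 and Smith normal form diag(1,1,1,1,1,1).

Reading off H_k = ker ∂_k / im ∂_{k+1}:

  H_0: rank C_0 − rank ∂_1 = 6 − 5 = 1, and the invariant factors of ∂_1 are all 1, so H_0 ≅ Z.
  H_1: rank ker ∂_1 − rank ∂_2 = (12 − 5) − 6 = 1, and the invariant factors of ∂_2 are all 1, so H_1 ≅ Z.
  H_2: rank ker ∂_2 − rank ∂_3 = (6 − 6) − 0 = 0, and there is no ∂_3, so H_2 ≅ 0.

(K is a triangulation of the cylinder S^1 x I.)

H_0 = Z,  H_1 = Z,  H_2 = 0.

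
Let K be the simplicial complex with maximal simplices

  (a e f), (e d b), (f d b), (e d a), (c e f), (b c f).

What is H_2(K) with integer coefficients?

Fix the vertex order a < b < c < d < e < f and write every simplex with vertices in increasing order. Then dim K = 2 and the simplices of K are:

  0-simplices (6): a, b, c, d, e, f
  1-simplices (12): ad, ae, af, bc, bd, be, bf, ce, cf, de, df, ef
  2-simplices (6): ade, aef, bcf, bde, bdf, cef

giving chain groups C_0 ≅ Z^6, C_1 ≅ Z^12, C_2 ≅ Z^6.

Boundary ∂_1: C_1 → C_0 sends each edge [p,q] (with p < q) to q − p.
As a 6×12 matrix over Z this has rank 5, with invariant factors (1,1,1,1,1).

Boundary ∂_2: C_2 → C_1 maps a triangle to the signed sum of its edges. For instance
  ∂aef = ef − af + ae,
  ∂bdf = df − bf + bd.
The resulting 12×6 matrix has rank 6, and its Smith normal form has invariant factors (1,1,1,1,1,1).

Now H_k = ker ∂_k / im ∂_{k+1}, so:

  H_2: rank ker ∂_2 − rank ∂_3 = (6 − 6) − 0 = 0, and there is no ∂_3, so H_2 = 0.

H_2 ≅ 0.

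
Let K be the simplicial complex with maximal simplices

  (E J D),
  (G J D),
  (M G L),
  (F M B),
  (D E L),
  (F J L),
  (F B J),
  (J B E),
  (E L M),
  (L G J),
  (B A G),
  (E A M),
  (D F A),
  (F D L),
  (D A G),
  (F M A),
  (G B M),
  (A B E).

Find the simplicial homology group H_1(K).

Take the total order A < B < D < E < F < G < J < L < M on the vertex set. Then K (dimension 2) consists of the simplices:

  0-simplices (9): A, B, D, E, F, G, J, L, M
  1-simplices (27): AB, AD, AE, AF, AG, AM, BE, BF, BG, BJ, BM, DE, DF, DG, DJ, DL, EJ, EL, EM, FJ, FL, FM, GJ, GL, GM, JL, LM
  2-simplices (18): ABE, ABG, ADF, ADG, AEM, AFM, BEJ, BFJ, BFM, BGM, DEJ, DEL, DFL, DGJ, ELM, FJL, GJL, GLM

so the chain groups are C_0 ≅ Z^9, C_1 ≅ Z^27, C_2 ≅ Z^18.

∂_1: C_1 → C_0 maps an edge to its endpoints' difference, ∂[p,q] = q − p.
As a 9×27 matrix over Z this has rank 8, with invariant factors (1,1,1,1,1,1,1,1).

Boundary ∂_2: C_2 → C_1 maps a triangle to the signed sum of its edges. For instance
  ∂AEM = EM − AM + AE,
  ∂DFL = FL − DL + DF.
The resulting 27×18 matrix has rank 18, and its Smith normal form has invariant factors (1,1,1,1,1,1,1,1,1,1,1,1,1,1,1,1,1,2).

Reading off H_k = ker ∂_k / im ∂_{k+1}:

  H_1: rank ker ∂_1 − rank ∂_2 = (27 − 8) − 18 = 1, and ∂_2 has invariant factor 2 > 1, so H_1 = Z ⊕ Z/2Z.

H_1 = Z ⊕ Z/2Z.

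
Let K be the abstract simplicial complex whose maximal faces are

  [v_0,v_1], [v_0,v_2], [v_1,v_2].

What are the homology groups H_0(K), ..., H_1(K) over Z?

We work with the vertex ordering v_0 < v_1 < v_2. The simplices of K, each written with vertices in increasing order, are:

  0-simplices (3): [v_0], [v_1], [v_2]
  1-simplices (3): [v_0,v_1], [v_0,v_2], [v_1,v_2]

Hence C_0 ≅ Z^3, C_1 ≅ Z^3.

Boundary ∂_1: C_1 → C_0 is given by ∂[p,q] = [q] − [p]. For instance
  ∂[v_0,v_2] = [v_2] − [v_0].
As a 3×3 matrix over Z this has rank 2, with invariant factors (1,1).

Now H_k = ker ∂_k / im ∂_{k+1}, so:

  H_0: rank C_0 − rank ∂_1 = 3 − 2 = 1, and the invariant factors of ∂_1 are all 1, so H_0 ≅ Z.
  H_1: rank ker ∂_1 − rank ∂_2 = (3 − 2) − 0 = 1, and there is no ∂_2, so H_1 ≅ Z.

H_0 = Z,  H_1 = Z.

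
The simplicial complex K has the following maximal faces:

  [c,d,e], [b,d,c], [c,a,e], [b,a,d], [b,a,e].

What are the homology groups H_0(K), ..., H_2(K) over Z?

Take the total order a < b < c < d < e on the vertex set. Then K (dimension 2) consists of the simplices:

  0-simplices (5): a, b, c, d, e
  1-simplices (10): ab, ac, ad, ae, bc, bd, be, cd, ce, de
  2-simplices (5): abd, abe, ace, bcd, cde

so the chain groups are C_0 ≅ Z^5, C_1 ≅ Z^10, C_2 ≅ Z^5.

The boundary map ∂_1: C_1 → C_0 sends each edge [p,q] (with p < q) to q − p.
The resulting 5×10 matrix has rank 4, and its Smith normal form has invariant factors (1,1,1,1).

∂_2: C_2 → C_1 acts by ∂[p,q,r] = [q,r] − [p,r] + [p,q]. For instance
  ∂abe = be − ae + ab,
  ∂cde = de − ce + cd.
As a 10×5 matrix over Z this has rank 5, with invariant factors (1,1,1,1,1).

Reading off H_k = ker ∂_k / im ∂_{k+1}:

  H_0: rank C_0 − rank ∂_1 = 5 − 4 = 1, and the invariant factors of ∂_1 are all 1, so H_0 = Z.
  H_1: rank ker ∂_1 − rank ∂_2 = (10 − 4) − 5 = 1, and the invariant factors of ∂_2 are all 1, so H_1 = Z.
  H_2: rank ker ∂_2 − rank ∂_3 = (5 − 5) − 0 = 0, and there is no ∂_3, so H_2 = 0.

As a check, the Euler characteristic is 5 − 10 + 5 = 0, which agrees with 1 − 1 + 0 = 0.

H_0 ≅ Z,  H_1 ≅ Z,  H_2 = 0.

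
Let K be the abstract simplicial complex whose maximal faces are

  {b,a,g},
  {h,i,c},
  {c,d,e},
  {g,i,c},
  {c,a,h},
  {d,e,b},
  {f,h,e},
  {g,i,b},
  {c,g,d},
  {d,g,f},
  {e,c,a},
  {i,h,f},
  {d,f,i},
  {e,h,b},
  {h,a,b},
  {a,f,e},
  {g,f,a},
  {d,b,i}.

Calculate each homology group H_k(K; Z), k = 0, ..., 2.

Fix the vertex order a < b < c < d < e < f < g < h < i and write every simplex with vertices in increasing order. Then dim K = 2 and the simplices of K are:

  0-simplices (9): a, b, c, d, e, f, g, h, i
  1-simplices (27): ab, ac, ae, af, ag, ah, bd, be, bg, bh, bi, cd, ce, cg, ch, ci, de, df, dg, di, ef, eh, fg, fh, fi, gi, hi
  2-simplices (18): abg, abh, ace, ach, aef, afg, bde, bdi, beh, bgi, cde, cdg, cgi, chi, dfg, dfi, efh, fhi

Hence C_0 ≅ Z^9, C_1 ≅ Z^27, C_2 ≅ Z^18.

The boundary map ∂_1: C_1 → C_0 sends each edge [p,q] (with p < q) to q − p. For instance
  ∂dg = g − d.
As a 9×27 matrix over Z this has rank 8, with invariant factors (1,1,1,1,1,1,1,1).

The boundary map ∂_2: C_2 → C_1 maps a triangle to the signed sum of its edges. For instance
  ∂cdg = dg − cg + cd,
  ∂bgi = gi − bi + bg.
The 27×18 boundary matrix has rank 18 and Smith normal form diag(1,1,1,1,1,1,1,1,1,1,1,1,1,1,1,1,1,2).

Reading off H_k = ker ∂_k / im ∂_{k+1}:

  H_0: rank C_0 − rank ∂_1 = 9 − 8 = 1, and the invariant factors of ∂_1 are all 1, so H_0 ≅ Z.
  H_1: rank ker ∂_1 − rank ∂_2 = (27 − 8) − 18 = 1, and ∂_2 has invariant factor 2 > 1, so H_1 ≅ Z ⊕ Z/2.
  H_2: rank ker ∂_2 − rank ∂_3 = (18 − 18) − 0 = 0, and there is no ∂_3, so H_2 ≅ 0.

(K is a triangulation of the Klein bottle.)

H_0 = Z,  H_1 = Z ⊕ Z/2,  H_2 = 0.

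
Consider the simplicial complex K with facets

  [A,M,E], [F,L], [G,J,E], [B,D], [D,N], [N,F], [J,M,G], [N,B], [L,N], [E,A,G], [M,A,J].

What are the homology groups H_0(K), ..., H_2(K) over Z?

Take the total order A < B < D < E < F < G < J < L < M < N on the vertex set. Then K (dimension 2) consists of the simplices:

  0-simplices (10): A, B, D, E, F, G, J, L, M, N
  1-simplices (16): AE, AG, AJ, AM, BD, BN, DN, EG, EJ, EM, FL, FN, GJ, GM, JM, LN
  2-simplices (5): AEG, AEM, AJM, EGJ, GJM

so the chain groups are C_0 ≅ Z^10, C_1 ≅ Z^16, C_2 ≅ Z^5.

Boundary ∂_1: C_1 → C_0 sends each edge [p,q] (with p < q) to q − p.
The resulting 10×16 matrix has rank 8, and its Smith normal form has invariant factors (1,1,1,1,1,1,1,1).

Boundary ∂_2: C_2 → C_1 acts by ∂[p,q,r] = [q,r] − [p,r] + [p,q]. For instance
  ∂AJM = JM − AM + AJ,
  ∂AEG = EG − AG + AE.
This gives a 16×5 integer matrix of rank 5; reducing to Smith normal form yields diagonal entries (1,1,1,1,1).

Computing H_k = (kernel of ∂_k) / (image of ∂_{k+1}):

  H_0: rank C_0 − rank ∂_1 = 10 − 8 = 2, and the invariant factors of ∂_1 are all 1, so H_0 ≅ Z^2.
  H_1: rank ker ∂_1 − rank ∂_2 = (16 − 8) − 5 = 3, and the invariant factors of ∂_2 are all 1, so H_1 ≅ Z^3.
  H_2: rank ker ∂_2 − rank ∂_3 = (5 − 5) − 0 = 0, and there is no ∂_3, so H_2 ≅ 0.

As a check, the Euler characteristic is 10 − 16 + 5 = -1, which agrees with 2 − 3 + 0 = -1.
(K is a triangulation of the disjoint union of the Möbius band and a wedge of 2 circles.)

H_0 = Z^2,  H_1 = Z^3,  H_2 = 0.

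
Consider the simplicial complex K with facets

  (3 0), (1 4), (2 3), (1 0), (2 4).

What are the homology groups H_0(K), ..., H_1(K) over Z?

Fix the vertex order 0 < 1 < 2 < 3 < 4 and write every simplex with vertices in increasing order. Then dim K = 1 and the simplices of K are:

  0-simplices (5): [0], [1], [2], [3], [4]
  1-simplices (5): [0,1], [0,3], [1,4], [2,3], [2,4]

Hence C_0 ≅ Z^5, C_1 ≅ Z^5.

Boundary ∂_1: C_1 → C_0 sends each edge [p,q] (with p < q) to q − p.
The resulting 5×5 matrix has rank 4, and its Smith normal form has invariant factors (1,1,1,1).

Now H_k = ker ∂_k / im ∂_{k+1}, so:

  H_0: rank C_0 − rank ∂_1 = 5 − 4 = 1, and the invariant factors of ∂_1 are all 1, so H_0 ≅ Z.
  H_1: rank ker ∂_1 − rank ∂_2 = (5 − 4) − 0 = 1, and there is no ∂_2, so H_1 ≅ Z.

As a check, the Euler characteristic is 5 − 5 = 0, which agrees with 1 − 1 = 0.

H_0 ≅ Z,  H_1 ≅ Z.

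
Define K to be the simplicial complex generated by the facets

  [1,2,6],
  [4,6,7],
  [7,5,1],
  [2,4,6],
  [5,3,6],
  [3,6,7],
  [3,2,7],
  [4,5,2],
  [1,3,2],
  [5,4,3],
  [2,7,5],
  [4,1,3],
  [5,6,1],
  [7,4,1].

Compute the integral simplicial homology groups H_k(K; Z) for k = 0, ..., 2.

Order the vertices as 1 < 2 < 3 < 4 < 5 < 6 < 7. Listing each simplex with vertices in this order, K has dimension 2 with simplices:

  0-simplices (7): [1], [2], [3], [4], [5], [6], [7]
  1-simplices (21): [1,2], [1,3], [1,4], [1,5], [1,6], [1,7], [2,3], [2,4], [2,5], [2,6], [2,7], [3,4], [3,5], [3,6], [3,7], [4,5], [4,6], [4,7], [5,6], [5,7], [6,7]
  2-simplices (14): [1,2,3], [1,2,6], [1,3,4], [1,4,7], [1,5,6], [1,5,7], [2,3,7], [2,4,5], [2,4,6], [2,5,7], [3,4,5], [3,5,6], [3,6,7], [4,6,7]

giving chain groups C_0 ≅ Z^7, C_1 ≅ Z^21, C_2 ≅ Z^14.

Boundary ∂_1: C_1 → C_0 sends each edge [p,q] (with p < q) to q − p.
The 7×21 boundary matrix has rank 6 and Smith normal form diag(1,1,1,1,1,1).

The boundary map ∂_2: C_2 → C_1 acts by ∂[p,q,r] = [q,r] − [p,r] + [p,q]. For instance
  ∂[1,4,7] = [4,7] − [1,7] + [1,4],
  ∂[3,5,6] = [5,6] − [3,6] + [3,5].
As a 21×14 matrix over Z this has rank 13, with invariant factors (1,1,1,1,1,1,1,1,1,1,1,1,1).

Computing H_k = (kernel of ∂_k) / (image of ∂_{k+1}):

  H_0: rank C_0 − rank ∂_1 = 7 − 6 = 1, and the invariant factors of ∂_1 are all 1, so H_0 ≅ Z.
  H_1: rank ker ∂_1 − rank ∂_2 = (21 − 6) − 13 = 2, and the invariant factors of ∂_2 are all 1, so H_1 ≅ Z^2.
  H_2: rank ker ∂_2 − rank ∂_3 = (14 − 13) − 0 = 1, and there is no ∂_3, so H_2 ≅ Z.

(K is a triangulation of the torus T^2.)

H_0 ≅ Z,  H_1 ≅ Z^2,  H_2 ≅ Z.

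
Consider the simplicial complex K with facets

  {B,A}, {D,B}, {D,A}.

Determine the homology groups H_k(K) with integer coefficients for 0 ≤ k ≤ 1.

H_0 ≅ Z,  H_1 ≅ Z.

Order the vertices as A < B < D. Listing each simplex with vertices in this order, K has dimension 1 with simplices:

  0-simplices (3): A, B, D
  1-simplices (3): AB, AD, BD

Hence C_0 ≅ Z^3, C_1 ≅ Z^3.

The boundary map ∂_1: C_1 → C_0 sends each edge [p,q] (with p < q) to q − p. For instance
  ∂AD = D − A.
The resulting 3×3 matrix has rank 2, and its Smith normal form has invariant factors (1,1).

From H_k ≅ ker(∂_k) / im(∂_{k+1}) we obtain:

  H_0: rank C_0 − rank ∂_1 = 3 − 2 = 1, and the invariant factors of ∂_1 are all 1, so H_0 ≅ Z.
  H_1: rank ker ∂_1 − rank ∂_2 = (3 − 2) − 0 = 1, and there is no ∂_2, so H_1 ≅ Z.

(K is a triangulation of the circle S^1.)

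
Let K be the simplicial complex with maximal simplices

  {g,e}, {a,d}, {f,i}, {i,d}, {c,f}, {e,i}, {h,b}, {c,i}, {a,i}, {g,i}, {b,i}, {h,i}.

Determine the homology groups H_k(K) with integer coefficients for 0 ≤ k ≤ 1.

Take the total order a < b < c < d < e < f < g < h < i on the vertex set. Then K (dimension 1) consists of the simplices:

  0-simplices (9): a, b, c, d, e, f, g, h, i
  1-simplices (12): ad, ai, bh, bi, cf, ci, di, eg, ei, fi, gi, hi

giving chain groups C_0 ≅ Z^9, C_1 ≅ Z^12.

∂_1: C_1 → C_0 is given by ∂[p,q] = [q] − [p]. For instance
  ∂eg = g − e.
This gives a 9×12 integer matrix of rank 8; reducing to Smith normal form yields diagonal entries (1,1,1,1,1,1,1,1).

Computing H_k = (kernel of ∂_k) / (image of ∂_{k+1}):

  H_0: rank C_0 − rank ∂_1 = 9 − 8 = 1, and the invariant factors of ∂_1 are all 1, so H_0 = Z.
  H_1: rank ker ∂_1 − rank ∂_2 = (12 − 8) − 0 = 4, and there is no ∂_2, so H_1 = Z^4.

H_0 = Z,  H_1 = Z^4.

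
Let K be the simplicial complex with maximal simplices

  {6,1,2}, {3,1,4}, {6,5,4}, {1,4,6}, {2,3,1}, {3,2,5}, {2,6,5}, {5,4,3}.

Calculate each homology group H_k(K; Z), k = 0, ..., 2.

We work with the vertex ordering 1 < 2 < 3 < 4 < 5 < 6. The simplices of K, each written with vertices in increasing order, are:

  0-simplices (6): [1], [2], [3], [4], [5], [6]
  1-simplices (12): [1,2], [1,3], [1,4], [1,6], [2,3], [2,5], [2,6], [3,4], [3,5], [4,5], [4,6], [5,6]
  2-simplices (8): [1,2,3], [1,2,6], [1,3,4], [1,4,6], [2,3,5], [2,5,6], [3,4,5], [4,5,6]

giving chain groups C_0 ≅ Z^6, C_1 ≅ Z^12, C_2 ≅ Z^8.

The boundary map ∂_1: C_1 → C_0 sends each edge [p,q] (with p < q) to q − p.
This gives a 6×12 integer matrix of rank 5; reducing to Smith normal form yields diagonal entries (1,1,1,1,1).

Boundary ∂_2: C_2 → C_1 maps a triangle to the signed sum of its edges. For instance
  ∂[2,5,6] = [5,6] − [2,6] + [2,5],
  ∂[4,5,6] = [5,6] − [4,6] + [4,5].
As a 12×8 matrix over Z this has rank 7, with invariant factors (1,1,1,1,1,1,1).

Now H_k = ker ∂_k / im ∂_{k+1}, so:

  H_0: rank C_0 − rank ∂_1 = 6 − 5 = 1, and the invariant factors of ∂_1 are all 1, so H_0 = Z.
  H_1: rank ker ∂_1 − rank ∂_2 = (12 − 5) − 7 = 0, and the invariant factors of ∂_2 are all 1, so H_1 = 0.
  H_2: rank ker ∂_2 − rank ∂_3 = (8 − 7) − 0 = 1, and there is no ∂_3, so H_2 = Z.

H_0 = Z,  H_1 = 0,  H_2 = Z.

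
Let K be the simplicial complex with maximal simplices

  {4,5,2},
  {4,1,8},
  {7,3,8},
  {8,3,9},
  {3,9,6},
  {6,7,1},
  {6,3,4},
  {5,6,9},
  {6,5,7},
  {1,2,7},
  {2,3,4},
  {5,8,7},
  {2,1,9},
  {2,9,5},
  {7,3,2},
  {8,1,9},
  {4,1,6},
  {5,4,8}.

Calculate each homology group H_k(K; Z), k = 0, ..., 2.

H_0 ≅ Z,  H_1 ≅ Z^2,  H_2 ≅ Z.

Fix the vertex order 1 < 2 < 3 < 4 < 5 < 6 < 7 < 8 < 9 and write every simplex with vertices in increasing order. Then dim K = 2 and the simplices of K are:

  0-simplices (9): [1], [2], [3], [4], [5], [6], [7], [8], [9]
  1-simplices (27): (27 of them)
  2-simplices (18): [1,2,7], [1,2,9], [1,4,6], [1,4,8], [1,6,7], [1,8,9], [2,3,4], [2,3,7], [2,4,5], [2,5,9], [3,4,6], [3,6,9], [3,7,8], [3,8,9], [4,5,8], [5,6,7], [5,6,9], [5,7,8]

giving chain groups C_0 ≅ Z^9, C_1 ≅ Z^27, C_2 ≅ Z^18.

∂_1: C_1 → C_0 sends each edge [p,q] (with p < q) to q − p.
This gives a 9×27 integer matrix of rank 8; reducing to Smith normal form yields diagonal entries (1,1,1,1,1,1,1,1).

The boundary map ∂_2: C_2 → C_1 maps a triangle to the signed sum of its edges. For instance
  ∂[1,8,9] = [8,9] − [1,9] + [1,8],
  ∂[1,4,6] = [4,6] − [1,6] + [1,4].
This gives a 27×18 integer matrix of rank 17; reducing to Smith normal form yields diagonal entries (1,1,1,1,1,1,1,1,1,1,1,1,1,1,1,1,1).

Computing H_k = (kernel of ∂_k) / (image of ∂_{k+1}):

  H_0: rank C_0 − rank ∂_1 = 9 − 8 = 1, and the invariant factors of ∂_1 are all 1, so H_0 = Z.
  H_1: rank ker ∂_1 − rank ∂_2 = (27 − 8) − 17 = 2, and the invariant factors of ∂_2 are all 1, so H_1 = Z^2.
  H_2: rank ker ∂_2 − rank ∂_3 = (18 − 17) − 0 = 1, and there is no ∂_3, so H_2 = Z.

As a check, the Euler characteristic is 9 − 27 + 18 = 0, which agrees with 1 − 2 + 1 = 0.
(K is a triangulation of the torus T^2.)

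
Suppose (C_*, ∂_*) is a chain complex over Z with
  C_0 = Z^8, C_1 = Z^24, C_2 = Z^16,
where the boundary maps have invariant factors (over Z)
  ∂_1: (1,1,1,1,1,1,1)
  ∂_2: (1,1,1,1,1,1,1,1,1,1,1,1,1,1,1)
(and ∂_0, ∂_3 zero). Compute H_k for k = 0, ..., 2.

H_0: b_0 = 8 − 0 − 7 = 1; torsion from ∂_1 factors > 1: none. So H_0 ≅ Z.
H_1: b_1 = 24 − 7 − 15 = 2; torsion from ∂_2 factors > 1: none. So H_1 ≅ Z^2.
H_2: b_2 = 16 − 15 − 0 = 1; torsion from ∂_3 factors > 1: none. So H_2 ≅ Z.

H_0 ≅ Z,  H_1 ≅ Z^2,  H_2 ≅ Z.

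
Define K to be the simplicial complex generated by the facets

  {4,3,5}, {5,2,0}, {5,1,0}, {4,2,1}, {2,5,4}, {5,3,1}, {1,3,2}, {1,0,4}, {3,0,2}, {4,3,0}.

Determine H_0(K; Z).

K has 6 vertices, 15 edges, 10 triangles.
rank ∂_0 = 0, rank ∂_1 = 5 ⇒ b_0 = 6 − 0 − 5 = 1; all invariant factors of ∂_1 are 1 so no torsion. So H_0 ≅ Z.

H_0 ≅ Z.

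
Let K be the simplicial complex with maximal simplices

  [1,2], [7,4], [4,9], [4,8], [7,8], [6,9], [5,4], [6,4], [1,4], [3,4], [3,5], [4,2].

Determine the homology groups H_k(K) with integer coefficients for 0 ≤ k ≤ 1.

H_0 = Z,  H_1 = Z^4.

Order the vertices as 1 < 2 < 3 < 4 < 5 < 6 < 7 < 8 < 9. Listing each simplex with vertices in this order, K has dimension 1 with simplices:

  0-simplices (9): [1], [2], [3], [4], [5], [6], [7], [8], [9]
  1-simplices (12): [1,2], [1,4], [2,4], [3,4], [3,5], [4,5], [4,6], [4,7], [4,8], [4,9], [6,9], [7,8]

so the chain groups are C_0 ≅ Z^9, C_1 ≅ Z^12.

Boundary ∂_1: C_1 → C_0 sends each edge [p,q] (with p < q) to q − p. For instance
  ∂[3,5] = [5] − [3].
The resulting 9×12 matrix has rank 8, and its Smith normal form has invariant factors (1,1,1,1,1,1,1,1).

Reading off H_k = ker ∂_k / im ∂_{k+1}:

  H_0: rank C_0 − rank ∂_1 = 9 − 8 = 1, and the invariant factors of ∂_1 are all 1, so H_0 = Z.
  H_1: rank ker ∂_1 − rank ∂_2 = (12 − 8) − 0 = 4, and there is no ∂_2, so H_1 = Z^4.

As a check, the Euler characteristic is 9 − 12 = -3, which agrees with 1 − 4 = -3.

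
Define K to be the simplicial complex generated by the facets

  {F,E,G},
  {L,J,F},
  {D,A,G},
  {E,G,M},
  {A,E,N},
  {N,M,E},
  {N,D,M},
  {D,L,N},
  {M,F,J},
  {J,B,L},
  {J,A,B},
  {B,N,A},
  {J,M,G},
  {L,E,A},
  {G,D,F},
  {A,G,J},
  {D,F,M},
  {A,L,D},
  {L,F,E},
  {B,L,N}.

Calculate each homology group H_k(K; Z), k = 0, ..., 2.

H_0 ≅ Z,  H_1 ≅ Z × Z/2,  H_2 = 0.

K has 10 vertices, 30 edges, 20 triangles.
rank ∂_0 = 0, rank ∂_1 = 9 ⇒ b_0 = 10 − 0 − 9 = 1; all invariant factors of ∂_1 are 1 so no torsion. So H_0 = Z.
rank ∂_1 = 9, rank ∂_2 = 20 ⇒ b_1 = 30 − 9 − 20 = 1; ∂_2 has invariant factor(s) [2] giving torsion. So H_1 = Z × Z/2.
rank ∂_2 = 20, rank ∂_3 = 0 ⇒ b_2 = 20 − 20 − 0 = 0. So H_2 = 0.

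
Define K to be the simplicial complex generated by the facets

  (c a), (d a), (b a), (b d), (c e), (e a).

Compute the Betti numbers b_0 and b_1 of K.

b_0 = 1, b_1 = 2.

Fix the vertex order a < b < c < d < e and write every simplex with vertices in increasing order. Then dim K = 1 and the simplices of K are:

  0-simplices (5): a, b, c, d, e
  1-simplices (6): ab, ac, ad, ae, bd, ce

so the chain groups are C_0 ≅ Z^5, C_1 ≅ Z^6.

∂_1: C_1 → C_0 is given by ∂[p,q] = [q] − [p].
The resulting 5×6 matrix has rank 4, and its Smith normal form has invariant factors (1,1,1,1).

Reading off H_k = ker ∂_k / im ∂_{k+1}:

  H_0: rank C_0 − rank ∂_1 = 5 − 4 = 1, and the invariant factors of ∂_1 are all 1, so H_0 = Z.
  H_1: rank ker ∂_1 − rank ∂_2 = (6 − 4) − 0 = 2, and there is no ∂_2, so H_1 = Z^2.

Hence the Betti numbers are b_0 = 1, b_1 = 2.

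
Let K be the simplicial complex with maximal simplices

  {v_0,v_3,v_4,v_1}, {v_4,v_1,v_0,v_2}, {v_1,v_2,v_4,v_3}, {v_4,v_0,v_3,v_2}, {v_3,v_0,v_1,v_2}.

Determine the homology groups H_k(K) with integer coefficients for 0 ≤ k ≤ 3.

H_0 = Z,  H_1 = 0,  H_2 = 0,  H_3 = Z.

Fix the vertex order v_0 < v_1 < v_2 < v_3 < v_4 and write every simplex with vertices in increasing order. Then dim K = 3 and the simplices of K are:

  0-simplices (5): [v_0], [v_1], [v_2], [v_3], [v_4]
  1-simplices (10): [v_0,v_1], [v_0,v_2], [v_0,v_3], [v_0,v_4], [v_1,v_2], [v_1,v_3], [v_1,v_4], [v_2,v_3], [v_2,v_4], [v_3,v_4]
  2-simplices (10): [v_0,v_1,v_2], [v_0,v_1,v_3], [v_0,v_1,v_4], [v_0,v_2,v_3], [v_0,v_2,v_4], [v_0,v_3,v_4], [v_1,v_2,v_3], [v_1,v_2,v_4], [v_1,v_3,v_4], [v_2,v_3,v_4]
  3-simplices (5): [v_0,v_1,v_2,v_3], [v_0,v_1,v_2,v_4], [v_0,v_1,v_3,v_4], [v_0,v_2,v_3,v_4], [v_1,v_2,v_3,v_4]

so the chain groups are C_0 ≅ Z^5, C_1 ≅ Z^10, C_2 ≅ Z^10, C_3 ≅ Z^5.

Boundary ∂_1: C_1 → C_0 sends each edge [p,q] (with p < q) to q − p.
As a 5×10 matrix over Z this has rank 4, with invariant factors (1,1,1,1).

Boundary ∂_2: C_2 → C_1 sends each 2-simplex [p,q,r] to [q,r] − [p,r] + [p,q]. For instance
  ∂[v_0,v_1,v_2] = [v_1,v_2] − [v_0,v_2] + [v_0,v_1],
  ∂[v_1,v_2,v_4] = [v_2,v_4] − [v_1,v_4] + [v_1,v_2].
The 10×10 boundary matrix has rank 6 and Smith normal form diag(1,1,1,1,1,1).

Boundary ∂_3: C_3 → C_2 sends each 3-simplex σ to the alternating sum Σ_i (−1)^i (σ with its i-th vertex removed). For instance
  ∂[v_1,v_2,v_3,v_4] = [v_2,v_3,v_4] − [v_1,v_3,v_4] + [v_1,v_2,v_4] − [v_1,v_2,v_3],
  ∂[v_0,v_1,v_2,v_4] = [v_1,v_2,v_4] − [v_0,v_2,v_4] + [v_0,v_1,v_4] − [v_0,v_1,v_2].
The 10×5 boundary matrix has rank 4 and Smith normal form diag(1,1,1,1).

Computing H_k = (kernel of ∂_k) / (image of ∂_{k+1}):

  H_0: rank C_0 − rank ∂_1 = 5 − 4 = 1, and the invariant factors of ∂_1 are all 1, so H_0 ≅ Z.
  H_1: rank ker ∂_1 − rank ∂_2 = (10 − 4) − 6 = 0, and the invariant factors of ∂_2 are all 1, so H_1 ≅ 0.
  H_2: rank ker ∂_2 − rank ∂_3 = (10 − 6) − 4 = 0, and the invariant factors of ∂_3 are all 1, so H_2 ≅ 0.
  H_3: rank ker ∂_3 − rank ∂_4 = (5 − 4) − 0 = 1, and there is no ∂_4, so H_3 ≅ Z.

(K is a triangulation of the 3-sphere S^3.)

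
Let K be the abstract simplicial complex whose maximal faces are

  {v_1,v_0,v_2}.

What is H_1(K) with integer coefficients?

Take the total order v_0 < v_1 < v_2 on the vertex set. Then K (dimension 2) consists of the simplices:

  0-simplices (3): [v_0], [v_1], [v_2]
  1-simplices (3): [v_0,v_1], [v_0,v_2], [v_1,v_2]
  2-simplices (1): [v_0,v_1,v_2]

giving chain groups C_0 ≅ Z^3, C_1 ≅ Z^3, C_2 ≅ Z^1.

Boundary ∂_1: C_1 → C_0 maps an edge to its endpoints' difference, ∂[p,q] = q − p.
As a 3×3 matrix over Z this has rank 2, with invariant factors (1,1).

Boundary ∂_2: C_2 → C_1 sends each 2-simplex [p,q,r] to [q,r] − [p,r] + [p,q]. For instance
  ∂[v_0,v_1,v_2] = [v_1,v_2] − [v_0,v_2] + [v_0,v_1].
The resulting 3×1 matrix has rank 1, and its Smith normal form has invariant factors (1).

Reading off H_k = ker ∂_k / im ∂_{k+1}:

  H_1: rank ker ∂_1 − rank ∂_2 = (3 − 2) − 1 = 0, and the invariant factors of ∂_2 are all 1, so H_1 ≅ 0.

H_1 ≅ 0.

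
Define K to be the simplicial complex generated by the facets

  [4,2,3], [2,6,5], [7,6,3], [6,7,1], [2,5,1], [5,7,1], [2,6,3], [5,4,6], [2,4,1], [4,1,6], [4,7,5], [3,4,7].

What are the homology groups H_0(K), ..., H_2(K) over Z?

H_0 = Z,  H_1 = Z/2,  H_2 = 0.

Take the total order 1 < 2 < 3 < 4 < 5 < 6 < 7 on the vertex set. Then K (dimension 2) consists of the simplices:

  0-simplices (7): [1], [2], [3], [4], [5], [6], [7]
  1-simplices (18): [1,2], [1,4], [1,5], [1,6], [1,7], [2,3], [2,4], [2,5], [2,6], [3,4], [3,6], [3,7], [4,5], [4,6], [4,7], [5,6], [5,7], [6,7]
  2-simplices (12): [1,2,4], [1,2,5], [1,4,6], [1,5,7], [1,6,7], [2,3,4], [2,3,6], [2,5,6], [3,4,7], [3,6,7], [4,5,6], [4,5,7]

so the chain groups are C_0 ≅ Z^7, C_1 ≅ Z^18, C_2 ≅ Z^12.

The boundary map ∂_1: C_1 → C_0 sends each edge [p,q] (with p < q) to q − p. For instance
  ∂[3,4] = [4] − [3].
The resulting 7×18 matrix has rank 6, and its Smith normal form has invariant factors (1,1,1,1,1,1).

The boundary map ∂_2: C_2 → C_1 sends each 2-simplex [p,q,r] to [q,r] − [p,r] + [p,q]. For instance
  ∂[4,5,7] = [5,7] − [4,7] + [4,5],
  ∂[1,4,6] = [4,6] − [1,6] + [1,4].
The 18×12 boundary matrix has rank 12 and Smith normal form diag(1,1,1,1,1,1,1,1,1,1,1,2).

Computing H_k = (kernel of ∂_k) / (image of ∂_{k+1}):

  H_0: rank C_0 − rank ∂_1 = 7 − 6 = 1, and the invariant factors of ∂_1 are all 1, so H_0 ≅ Z.
  H_1: rank ker ∂_1 − rank ∂_2 = (18 − 6) − 12 = 0, and ∂_2 has invariant factor 2 > 1, so H_1 ≅ Z/2.
  H_2: rank ker ∂_2 − rank ∂_3 = (12 − 12) − 0 = 0, and there is no ∂_3, so H_2 ≅ 0.

As a check, the Euler characteristic is 7 − 18 + 12 = 1, which agrees with 1 − 0 + 0 = 1.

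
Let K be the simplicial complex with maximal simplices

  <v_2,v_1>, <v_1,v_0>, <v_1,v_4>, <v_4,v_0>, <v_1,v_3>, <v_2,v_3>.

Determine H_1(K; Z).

H_1 = Z^2.

Order the vertices as v_0 < v_1 < v_2 < v_3 < v_4. Listing each simplex with vertices in this order, K has dimension 1 with simplices:

  0-simplices (5): [v_0], [v_1], [v_2], [v_3], [v_4]
  1-simplices (6): [v_0,v_1], [v_0,v_4], [v_1,v_2], [v_1,v_3], [v_1,v_4], [v_2,v_3]

giving chain groups C_0 ≅ Z^5, C_1 ≅ Z^6.

The boundary map ∂_1: C_1 → C_0 maps an edge to its endpoints' difference, ∂[p,q] = q − p. For instance
  ∂[v_2,v_3] = [v_3] − [v_2].
The resulting 5×6 matrix has rank 4, and its Smith normal form has invariant factors (1,1,1,1).

From H_k ≅ ker(∂_k) / im(∂_{k+1}) we obtain:

  H_1: rank ker ∂_1 − rank ∂_2 = (6 − 4) − 0 = 2, and there is no ∂_2, so H_1 = Z^2.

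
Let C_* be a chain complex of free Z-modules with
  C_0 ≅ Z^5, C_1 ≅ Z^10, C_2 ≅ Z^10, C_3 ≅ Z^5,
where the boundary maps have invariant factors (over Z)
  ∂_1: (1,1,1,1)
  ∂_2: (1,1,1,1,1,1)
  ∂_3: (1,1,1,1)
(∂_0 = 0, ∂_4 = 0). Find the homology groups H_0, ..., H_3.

H_0 = Z,  H_1 = 0,  H_2 = 0,  H_3 = Z.

H_0: b_0 = 5 − 0 − 4 = 1; torsion from ∂_1 factors > 1: none. So H_0 = Z.
H_1: b_1 = 10 − 4 − 6 = 0; torsion from ∂_2 factors > 1: none. So H_1 = 0.
H_2: b_2 = 10 − 6 − 4 = 0; torsion from ∂_3 factors > 1: none. So H_2 = 0.
H_3: b_3 = 5 − 4 − 0 = 1; torsion from ∂_4 factors > 1: none. So H_3 = Z.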